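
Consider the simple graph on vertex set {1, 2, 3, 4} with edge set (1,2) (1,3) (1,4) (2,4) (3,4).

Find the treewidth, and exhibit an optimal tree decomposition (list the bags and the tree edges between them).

The largest bag has 3 vertices, giving width 2; this decomposition certifies tw(G) ≤ 2. For the lower bound, the 3 vertices {1, 2, 4} are pairwise adjacent, and any tree decomposition puts a clique entirely inside one bag — forcing width ≥ 2. Combining the bounds, tw(G) = 2.

Treewidth 2.
One such decomposition:
Bags: B1 = {1, 3, 4}  B2 = {1, 2, 4}
Tree: B1–B2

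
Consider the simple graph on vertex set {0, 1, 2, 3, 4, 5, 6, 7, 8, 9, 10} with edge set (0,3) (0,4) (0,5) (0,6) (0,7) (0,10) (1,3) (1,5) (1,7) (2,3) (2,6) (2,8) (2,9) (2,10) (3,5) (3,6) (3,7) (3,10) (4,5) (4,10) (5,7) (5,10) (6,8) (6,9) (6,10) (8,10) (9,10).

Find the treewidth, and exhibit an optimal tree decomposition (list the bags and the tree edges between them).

Treewidth 3.
One optimal decomposition is:
Bags: B1 = {0, 3, 6, 10}  B2 = {0, 3, 5, 10}  B3 = {0, 4, 5, 10}  B4 = {2, 3, 6, 10}  B5 = {2, 6, 9, 10}  B6 = {0, 3, 5, 7}  B7 = {1, 3, 5, 7}  B8 = {2, 6, 8, 10}
Tree: B1–B2, B2–B3, B1–B4, B4–B5, B2–B6, B6–B7, B4–B8

Every bag has size at most 4, so the width is 4 − 1 = 3 and tw(G) ≤ 3. For the lower bound, the 4 vertices {1, 3, 5, 7} are pairwise adjacent, and any tree decomposition puts a clique entirely inside one bag — forcing width ≥ 3. The upper and lower bounds meet at 3, so that is the treewidth.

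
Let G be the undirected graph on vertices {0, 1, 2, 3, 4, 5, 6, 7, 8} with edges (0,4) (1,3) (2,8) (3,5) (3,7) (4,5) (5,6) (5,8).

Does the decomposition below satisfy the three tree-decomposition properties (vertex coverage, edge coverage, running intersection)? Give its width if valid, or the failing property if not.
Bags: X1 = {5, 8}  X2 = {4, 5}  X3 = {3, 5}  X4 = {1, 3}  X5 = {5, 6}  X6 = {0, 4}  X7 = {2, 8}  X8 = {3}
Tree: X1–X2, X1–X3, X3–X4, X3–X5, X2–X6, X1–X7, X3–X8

No — vertex 7 appears in no bag.

A tree decomposition must satisfy three properties: every vertex lies in some bag; for every edge, both endpoints lie together in some bag; and for every vertex, the bags containing it form a connected subtree. Here vertex 7 appears in no bag, so the decomposition is invalid.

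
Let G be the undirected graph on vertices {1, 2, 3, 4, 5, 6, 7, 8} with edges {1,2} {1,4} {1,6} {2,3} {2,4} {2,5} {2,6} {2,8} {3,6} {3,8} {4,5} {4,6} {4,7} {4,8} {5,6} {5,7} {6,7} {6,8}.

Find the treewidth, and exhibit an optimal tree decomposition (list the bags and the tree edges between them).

Treewidth 3.
Bags: B1 = {2, 4, 5, 6}  B2 = {2, 4, 6, 8}  B3 = {1, 2, 4, 6}  B4 = {4, 5, 6, 7}  B5 = {2, 3, 6, 8}
Tree: B1–B2, B2–B3, B1–B4, B2–B5

Every bag has size at most 4, so the width is 4 − 1 = 3 and tw(G) ≤ 3. For the lower bound, the 4 vertices {2, 3, 6, 8} are pairwise adjacent, and any tree decomposition puts a clique entirely inside one bag — forcing width ≥ 3. Hence tw(G) = 3 exactly.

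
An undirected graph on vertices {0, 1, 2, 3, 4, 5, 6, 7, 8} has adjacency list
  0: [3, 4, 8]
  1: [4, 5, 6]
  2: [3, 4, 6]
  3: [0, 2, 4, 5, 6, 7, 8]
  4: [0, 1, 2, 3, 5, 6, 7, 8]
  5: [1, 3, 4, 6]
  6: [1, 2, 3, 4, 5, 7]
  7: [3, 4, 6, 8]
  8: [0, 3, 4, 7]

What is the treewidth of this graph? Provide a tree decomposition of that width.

Each bag holds 4 vertices, so the decomposition has width 3, which upper-bounds the treewidth. On the other hand G contains the 4-clique {1, 4, 5, 6}. A clique must lie in a single bag of any decomposition, so no decomposition can have width below 3. The upper and lower bounds meet at 3, so that is the treewidth.

Treewidth 3.
One optimal decomposition is:
Bags: B1 = {3, 4, 6, 7}  B2 = {3, 4, 7, 8}  B3 = {0, 3, 4, 8}  B4 = {3, 4, 5, 6}  B5 = {1, 4, 5, 6}  B6 = {2, 3, 4, 6}
Tree: B1–B2, B2–B3, B1–B4, B4–B5, B4–B6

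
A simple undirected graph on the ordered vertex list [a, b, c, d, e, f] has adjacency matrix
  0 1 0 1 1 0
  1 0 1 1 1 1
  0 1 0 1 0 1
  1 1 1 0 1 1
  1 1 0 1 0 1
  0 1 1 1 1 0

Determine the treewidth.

3

A width-3 tree decomposition is:
Bags: B1 = {b, d, e, f}  B2 = {a, b, d, e}  B3 = {b, c, d, f}
Tree: B1–B2, B1–B3
Every bag has size at most 4, so the width is 4 − 1 = 3 and tw(G) ≤ 3. On the other hand G contains the 4-clique {a, b, d, e}. A clique must lie in a single bag of any decomposition, so no decomposition can have width below 3. Hence tw(G) = 3 exactly.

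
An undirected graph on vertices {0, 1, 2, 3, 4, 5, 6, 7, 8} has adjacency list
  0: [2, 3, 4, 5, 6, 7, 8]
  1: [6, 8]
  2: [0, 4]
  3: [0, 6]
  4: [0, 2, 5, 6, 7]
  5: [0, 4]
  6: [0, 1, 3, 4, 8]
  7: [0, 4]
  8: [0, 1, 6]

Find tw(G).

2

A width-2 tree decomposition is:
Bags: B1 = {0, 4, 7}  B2 = {0, 4, 6}  B3 = {0, 6, 8}  B4 = {1, 6, 8}  B5 = {0, 2, 4}  B6 = {0, 4, 5}  B7 = {0, 3, 6}
Tree: B1–B2, B2–B3, B3–B4, B2–B5, B1–B6, B3–B7
Each bag holds 3 vertices, so the decomposition has width 2, which upper-bounds the treewidth. Conversely, {0, 6, 8} is a clique of size 3, and the vertices of any clique must share a bag in every tree decomposition; so some bag has ≥ 3 vertices and tw(G) ≥ 2. The upper and lower bounds meet at 2, so that is the treewidth.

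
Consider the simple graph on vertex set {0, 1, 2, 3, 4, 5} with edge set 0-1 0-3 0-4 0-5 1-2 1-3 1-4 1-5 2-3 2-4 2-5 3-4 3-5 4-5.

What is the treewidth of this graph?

4

A width-4 tree decomposition is:
Bags: B1 = {1, 2, 3, 4, 5}  B2 = {0, 1, 3, 4, 5}
Tree: B1–B2
The largest bag has 5 vertices, giving width 4; this decomposition certifies tw(G) ≤ 4. On the other hand G contains the 5-clique {0, 1, 3, 4, 5}. A clique must lie in a single bag of any decomposition, so no decomposition can have width below 4. Combining the bounds, tw(G) = 4.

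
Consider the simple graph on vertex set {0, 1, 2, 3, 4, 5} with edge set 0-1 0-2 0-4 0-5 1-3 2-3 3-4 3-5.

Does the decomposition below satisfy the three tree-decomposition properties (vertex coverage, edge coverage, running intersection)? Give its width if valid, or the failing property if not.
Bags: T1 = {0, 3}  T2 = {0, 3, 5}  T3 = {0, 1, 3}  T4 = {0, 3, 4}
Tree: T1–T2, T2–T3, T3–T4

A tree decomposition must satisfy three properties: every vertex lies in some bag; for every edge, both endpoints lie together in some bag; and for every vertex, the bags containing it form a connected subtree. Here vertex 2 appears in no bag, so the decomposition is invalid.

No — vertex 2 appears in no bag.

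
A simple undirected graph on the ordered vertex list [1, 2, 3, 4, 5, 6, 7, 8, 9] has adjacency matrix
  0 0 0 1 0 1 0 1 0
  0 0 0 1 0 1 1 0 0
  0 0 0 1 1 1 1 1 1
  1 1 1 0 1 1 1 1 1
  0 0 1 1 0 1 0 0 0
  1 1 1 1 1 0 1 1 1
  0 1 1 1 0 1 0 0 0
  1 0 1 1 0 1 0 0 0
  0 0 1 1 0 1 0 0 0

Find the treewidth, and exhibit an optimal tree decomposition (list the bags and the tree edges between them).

Treewidth 3.
One such decomposition:
Bags: B1 = {3, 4, 6, 7}  B2 = {3, 4, 6, 8}  B3 = {3, 4, 5, 6}  B4 = {2, 4, 6, 7}  B5 = {3, 4, 6, 9}  B6 = {1, 4, 6, 8}
Tree: B1–B2, B1–B3, B1–B4, B3–B5, B2–B6

The largest bag has 4 vertices, giving width 3; this decomposition certifies tw(G) ≤ 3. Conversely, {1, 4, 6, 8} is a clique of size 4, and the vertices of any clique must share a bag in every tree decomposition; so some bag has ≥ 4 vertices and tw(G) ≥ 3. Combining the bounds, tw(G) = 3.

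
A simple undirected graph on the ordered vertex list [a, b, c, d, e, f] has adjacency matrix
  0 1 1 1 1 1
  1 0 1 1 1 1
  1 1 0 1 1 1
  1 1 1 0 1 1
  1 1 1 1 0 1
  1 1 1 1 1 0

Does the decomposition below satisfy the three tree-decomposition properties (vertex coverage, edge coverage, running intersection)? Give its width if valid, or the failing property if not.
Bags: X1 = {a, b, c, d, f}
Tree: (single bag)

A tree decomposition must satisfy three properties: every vertex lies in some bag; for every edge, both endpoints lie together in some bag; and for every vertex, the bags containing it form a connected subtree. Here vertex e appears in no bag, so the decomposition is invalid.

No — vertex e appears in no bag.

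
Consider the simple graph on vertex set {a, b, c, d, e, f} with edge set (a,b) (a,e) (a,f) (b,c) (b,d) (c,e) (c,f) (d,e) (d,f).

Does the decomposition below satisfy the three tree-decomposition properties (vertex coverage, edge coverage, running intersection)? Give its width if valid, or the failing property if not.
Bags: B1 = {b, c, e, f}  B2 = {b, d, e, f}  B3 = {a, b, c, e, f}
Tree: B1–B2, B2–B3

No — bags containing vertex c are not connected in the tree.

A tree decomposition must satisfy three properties: every vertex lies in some bag; for every edge, both endpoints lie together in some bag; and for every vertex, the bags containing it form a connected subtree. Here bags containing vertex c are not connected in the tree, so the decomposition is invalid.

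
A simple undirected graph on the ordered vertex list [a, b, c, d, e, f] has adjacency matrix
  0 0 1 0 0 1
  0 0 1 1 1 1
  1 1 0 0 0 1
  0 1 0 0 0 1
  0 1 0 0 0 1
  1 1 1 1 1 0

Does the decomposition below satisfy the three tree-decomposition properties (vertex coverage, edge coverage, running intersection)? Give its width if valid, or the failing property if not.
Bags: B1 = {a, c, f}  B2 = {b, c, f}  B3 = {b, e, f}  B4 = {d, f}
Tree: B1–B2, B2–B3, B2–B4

A tree decomposition must satisfy three properties: every vertex lies in some bag; for every edge, both endpoints lie together in some bag; and for every vertex, the bags containing it form a connected subtree. Here edge (b,d) lies in no bag, so the decomposition is invalid.

No — edge (b,d) lies in no bag.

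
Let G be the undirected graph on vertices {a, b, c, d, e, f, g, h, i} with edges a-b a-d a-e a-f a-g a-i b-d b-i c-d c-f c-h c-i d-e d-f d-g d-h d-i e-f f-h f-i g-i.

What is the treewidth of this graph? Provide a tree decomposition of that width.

The largest bag has 4 vertices, giving width 3; this decomposition certifies tw(G) ≤ 3. Conversely, {a, d, g, i} is a clique of size 4, and the vertices of any clique must share a bag in every tree decomposition; so some bag has ≥ 4 vertices and tw(G) ≥ 3. Hence tw(G) = 3 exactly.

Treewidth 3.
One optimal decomposition is:
Bags: B1 = {a, d, e, f}  B2 = {a, d, f, i}  B3 = {a, d, g, i}  B4 = {c, d, f, i}  B5 = {a, b, d, i}  B6 = {c, d, f, h}
Tree: B1–B2, B2–B3, B2–B4, B2–B5, B4–B6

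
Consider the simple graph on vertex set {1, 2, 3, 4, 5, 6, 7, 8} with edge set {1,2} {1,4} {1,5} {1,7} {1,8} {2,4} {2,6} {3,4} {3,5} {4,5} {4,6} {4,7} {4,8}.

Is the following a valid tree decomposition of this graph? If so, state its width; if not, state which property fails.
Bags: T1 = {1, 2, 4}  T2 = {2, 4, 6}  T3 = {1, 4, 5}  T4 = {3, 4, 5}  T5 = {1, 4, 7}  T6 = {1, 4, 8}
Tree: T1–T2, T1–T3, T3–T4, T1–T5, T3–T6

Yes; width 2.

Every vertex of G appears in some bag (union = {1, 2, 3, 4, 5, 6, 7, 8}); every edge is covered by a bag; and for each vertex v the set of bags containing v is connected in the bag tree. The decomposition is therefore valid. The largest bag has 3 vertices, so the width is 2.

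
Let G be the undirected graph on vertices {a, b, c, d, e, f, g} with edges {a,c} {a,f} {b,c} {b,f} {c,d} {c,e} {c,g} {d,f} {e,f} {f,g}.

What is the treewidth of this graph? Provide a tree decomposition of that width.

Treewidth 2.
One optimal decomposition is:
Bags: B1 = {b, c, f}  B2 = {c, d, f}  B3 = {c, f, g}  B4 = {c, e, f}  B5 = {a, c, f}
Tree: B1–B2, B2–B3, B3–B4, B4–B5

Each bag holds 3 vertices, so the decomposition has width 2, which upper-bounds the treewidth. Since f–b–c–d–f is a cycle in G, G is not acyclic. Forests are exactly the graphs of treewidth ≤ 1, so tw(G) ≥ 2. Hence tw(G) = 2 exactly.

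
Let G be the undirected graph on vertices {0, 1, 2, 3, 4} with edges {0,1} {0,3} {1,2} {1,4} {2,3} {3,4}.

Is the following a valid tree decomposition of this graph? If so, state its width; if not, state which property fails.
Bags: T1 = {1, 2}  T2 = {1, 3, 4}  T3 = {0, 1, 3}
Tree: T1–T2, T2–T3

A tree decomposition must satisfy three properties: every vertex lies in some bag; for every edge, both endpoints lie together in some bag; and for every vertex, the bags containing it form a connected subtree. Here edge (3,2) lies in no bag, so the decomposition is invalid.

No — edge (3,2) lies in no bag.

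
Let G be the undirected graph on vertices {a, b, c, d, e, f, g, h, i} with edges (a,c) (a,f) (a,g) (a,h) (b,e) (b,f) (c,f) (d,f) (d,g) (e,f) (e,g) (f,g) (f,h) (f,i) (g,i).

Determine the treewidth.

2

A width-2 tree decomposition is:
Bags: B1 = {a, f, g}  B2 = {f, g, i}  B3 = {e, f, g}  B4 = {d, f, g}  B5 = {a, f, h}  B6 = {b, e, f}  B7 = {a, c, f}
Tree: B1–B2, B1–B3, B2–B4, B1–B5, B3–B6, B1–B7
Every bag has size at most 3, so the width is 3 − 1 = 2 and tw(G) ≤ 2. On the other hand G contains the 3-clique {d, f, g}. A clique must lie in a single bag of any decomposition, so no decomposition can have width below 2. Combining the bounds, tw(G) = 2.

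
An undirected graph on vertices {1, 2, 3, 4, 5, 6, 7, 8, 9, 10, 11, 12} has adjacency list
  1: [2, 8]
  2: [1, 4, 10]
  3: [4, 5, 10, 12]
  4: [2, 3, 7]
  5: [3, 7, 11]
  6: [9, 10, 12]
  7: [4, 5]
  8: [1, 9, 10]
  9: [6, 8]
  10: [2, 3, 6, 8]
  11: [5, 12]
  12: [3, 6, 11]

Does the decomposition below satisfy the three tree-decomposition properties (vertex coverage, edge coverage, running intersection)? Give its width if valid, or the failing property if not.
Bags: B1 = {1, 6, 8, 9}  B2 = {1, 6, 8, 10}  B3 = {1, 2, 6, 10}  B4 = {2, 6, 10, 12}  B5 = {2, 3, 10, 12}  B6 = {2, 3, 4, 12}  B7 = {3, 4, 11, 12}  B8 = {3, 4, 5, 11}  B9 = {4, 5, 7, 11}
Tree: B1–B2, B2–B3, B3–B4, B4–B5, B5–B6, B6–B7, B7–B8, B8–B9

Every vertex of G appears in some bag (union = {1, 2, 3, 4, 5, 6, 7, 8, 9, 10, 11, 12}); every edge is covered by a bag; and for each vertex v the set of bags containing v is connected in the bag tree. The decomposition is therefore valid. The largest bag has 4 vertices, so the width is 3.

Yes; width 3.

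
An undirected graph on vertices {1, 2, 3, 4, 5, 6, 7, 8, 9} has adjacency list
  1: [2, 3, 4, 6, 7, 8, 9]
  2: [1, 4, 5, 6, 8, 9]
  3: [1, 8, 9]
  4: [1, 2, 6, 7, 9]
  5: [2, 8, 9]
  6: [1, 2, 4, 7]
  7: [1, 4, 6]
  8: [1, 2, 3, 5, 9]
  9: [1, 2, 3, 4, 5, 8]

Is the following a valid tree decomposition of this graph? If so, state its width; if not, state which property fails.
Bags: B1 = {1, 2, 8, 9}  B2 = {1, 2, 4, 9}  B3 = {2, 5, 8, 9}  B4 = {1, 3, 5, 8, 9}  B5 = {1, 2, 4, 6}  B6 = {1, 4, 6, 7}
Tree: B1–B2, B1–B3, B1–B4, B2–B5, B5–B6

A tree decomposition must satisfy three properties: every vertex lies in some bag; for every edge, both endpoints lie together in some bag; and for every vertex, the bags containing it form a connected subtree. Here bags containing vertex 5 are not connected in the tree, so the decomposition is invalid.

No — bags containing vertex 5 are not connected in the tree.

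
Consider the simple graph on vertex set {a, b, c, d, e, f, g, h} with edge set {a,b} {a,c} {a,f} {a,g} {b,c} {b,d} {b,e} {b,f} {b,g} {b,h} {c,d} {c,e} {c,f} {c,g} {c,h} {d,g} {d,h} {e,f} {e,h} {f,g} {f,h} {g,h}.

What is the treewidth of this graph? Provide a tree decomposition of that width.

Treewidth 4.
One such decomposition:
Bags: B1 = {a, b, c, f, g}  B2 = {b, c, f, g, h}  B3 = {b, c, d, g, h}  B4 = {b, c, e, f, h}
Tree: B1–B2, B2–B3, B2–B4

Each bag holds 5 vertices, so the decomposition has width 4, which upper-bounds the treewidth. On the other hand G contains the 5-clique {b, c, d, g, h}. A clique must lie in a single bag of any decomposition, so no decomposition can have width below 4. Combining the bounds, tw(G) = 4.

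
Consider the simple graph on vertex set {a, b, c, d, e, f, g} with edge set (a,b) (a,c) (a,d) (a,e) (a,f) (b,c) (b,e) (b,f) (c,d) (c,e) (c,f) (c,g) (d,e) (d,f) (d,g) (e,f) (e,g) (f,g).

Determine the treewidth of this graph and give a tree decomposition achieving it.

Treewidth 4.
Bags: B1 = {a, c, d, e, f}  B2 = {a, b, c, e, f}  B3 = {c, d, e, f, g}
Tree: B1–B2, B1–B3

The largest bag has 5 vertices, giving width 4; this decomposition certifies tw(G) ≤ 4. On the other hand G contains the 5-clique {c, d, e, f, g}. A clique must lie in a single bag of any decomposition, so no decomposition can have width below 4. The upper and lower bounds meet at 4, so that is the treewidth.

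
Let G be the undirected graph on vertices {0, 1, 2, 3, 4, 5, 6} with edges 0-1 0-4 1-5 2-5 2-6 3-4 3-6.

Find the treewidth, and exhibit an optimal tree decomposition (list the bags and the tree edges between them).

The largest bag has 3 vertices, giving width 2; this decomposition certifies tw(G) ≤ 2. The edges 6–3–4–0–1–5–2–6 form a cycle, so G is not a tree and its treewidth is at least 2. Therefore the treewidth is 2.

Treewidth 2.
One optimal decomposition is:
Bags: B1 = {3, 4, 6}  B2 = {0, 4, 6}  B3 = {0, 1, 6}  B4 = {1, 5, 6}  B5 = {2, 5, 6}
Tree: B1–B2, B2–B3, B3–B4, B4–B5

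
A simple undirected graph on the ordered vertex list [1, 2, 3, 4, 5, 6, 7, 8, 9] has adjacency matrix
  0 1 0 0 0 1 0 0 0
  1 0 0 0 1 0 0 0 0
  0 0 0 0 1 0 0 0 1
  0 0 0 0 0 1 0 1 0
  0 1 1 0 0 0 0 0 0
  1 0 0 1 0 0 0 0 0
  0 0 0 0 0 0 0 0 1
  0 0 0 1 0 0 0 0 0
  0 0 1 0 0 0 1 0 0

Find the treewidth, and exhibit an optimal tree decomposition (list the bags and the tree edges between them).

Treewidth 1.
One optimal decomposition is:
Bags: B1 = {4, 8}  B2 = {4, 6}  B3 = {1, 6}  B4 = {1, 2}  B5 = {2, 5}  B6 = {3, 5}  B7 = {3, 9}  B8 = {7, 9}
Tree: B1–B2, B2–B3, B3–B4, B4–B5, B5–B6, B6–B7, B7–B8

Each bag holds 2 vertices, so the decomposition has width 1, which upper-bounds the treewidth. Any graph with an edge has treewidth ≥ 1, and G has the edge 8–4. The upper and lower bounds meet at 1, so that is the treewidth.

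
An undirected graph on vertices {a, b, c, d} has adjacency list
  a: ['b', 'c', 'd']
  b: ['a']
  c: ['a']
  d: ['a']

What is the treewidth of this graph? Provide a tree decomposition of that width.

Treewidth 1.
One such decomposition:
Bags: B1 = {a, c}  B2 = {a, b}  B3 = {a, d}
Tree: B1–B2, B2–B3

The largest bag has 2 vertices, giving width 1; this decomposition certifies tw(G) ≤ 1. G has an edge, so its treewidth is at least 1. Combining the bounds, tw(G) = 1.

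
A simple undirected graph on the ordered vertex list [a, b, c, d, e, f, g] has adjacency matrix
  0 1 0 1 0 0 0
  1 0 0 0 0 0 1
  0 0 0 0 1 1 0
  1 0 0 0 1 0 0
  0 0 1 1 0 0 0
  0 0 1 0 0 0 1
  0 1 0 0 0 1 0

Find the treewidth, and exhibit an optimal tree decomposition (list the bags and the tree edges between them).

Every bag has size at most 3, so the width is 3 − 1 = 2 and tw(G) ≤ 2. For the lower bound, G contains the cycle d–e–c–f–g–b–a–d, so G is not a forest; only forests have treewidth ≤ 1, hence tw(G) ≥ 2. Therefore the treewidth is 2.

Treewidth 2.
One optimal decomposition is:
Bags: B1 = {c, d, e}  B2 = {c, d, f}  B3 = {d, f, g}  B4 = {b, d, g}  B5 = {a, b, d}
Tree: B1–B2, B2–B3, B3–B4, B4–B5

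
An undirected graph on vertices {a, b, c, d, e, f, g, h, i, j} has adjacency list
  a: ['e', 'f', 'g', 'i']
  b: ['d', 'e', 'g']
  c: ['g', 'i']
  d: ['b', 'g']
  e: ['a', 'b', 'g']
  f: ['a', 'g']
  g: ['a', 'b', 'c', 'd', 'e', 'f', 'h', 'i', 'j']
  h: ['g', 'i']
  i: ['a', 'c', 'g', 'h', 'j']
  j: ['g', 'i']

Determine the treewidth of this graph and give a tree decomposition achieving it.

Treewidth 2.
One such decomposition:
Bags: B1 = {a, e, g}  B2 = {a, g, i}  B3 = {b, e, g}  B4 = {b, d, g}  B5 = {g, i, j}  B6 = {a, f, g}  B7 = {c, g, i}  B8 = {g, h, i}
Tree: B1–B2, B1–B3, B3–B4, B2–B5, B2–B6, B5–B7, B7–B8

Each bag holds 3 vertices, so the decomposition has width 2, which upper-bounds the treewidth. On the other hand G contains the 3-clique {b, d, g}. A clique must lie in a single bag of any decomposition, so no decomposition can have width below 2. Hence tw(G) = 2 exactly.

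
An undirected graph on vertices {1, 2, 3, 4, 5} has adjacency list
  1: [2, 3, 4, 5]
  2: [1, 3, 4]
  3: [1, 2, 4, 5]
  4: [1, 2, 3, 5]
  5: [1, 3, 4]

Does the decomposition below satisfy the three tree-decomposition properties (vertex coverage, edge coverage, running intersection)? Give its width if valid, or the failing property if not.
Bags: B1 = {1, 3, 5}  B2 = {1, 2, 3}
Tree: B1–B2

A tree decomposition must satisfy three properties: every vertex lies in some bag; for every edge, both endpoints lie together in some bag; and for every vertex, the bags containing it form a connected subtree. Here vertex 4 appears in no bag, so the decomposition is invalid.

No — vertex 4 appears in no bag.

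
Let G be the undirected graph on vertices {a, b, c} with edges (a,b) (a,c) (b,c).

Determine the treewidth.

2

A width-2 tree decomposition is:
Bags: B1 = {a, b, c}
Tree: (single bag)
With just one bag of size 3, the width is 3 − 1 = 2, so tw(G) ≤ 2. On the other hand G contains the 3-clique {a, b, c}. A clique must lie in a single bag of any decomposition, so no decomposition can have width below 2. Therefore the treewidth is 2.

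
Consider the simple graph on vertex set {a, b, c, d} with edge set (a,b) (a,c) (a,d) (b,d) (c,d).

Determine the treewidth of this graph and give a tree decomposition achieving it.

The largest bag has 3 vertices, giving width 2; this decomposition certifies tw(G) ≤ 2. Conversely, {a, c, d} is a clique of size 3, and the vertices of any clique must share a bag in every tree decomposition; so some bag has ≥ 3 vertices and tw(G) ≥ 2. Therefore the treewidth is 2.

Treewidth 2.
One optimal decomposition is:
Bags: B1 = {a, b, d}  B2 = {a, c, d}
Tree: B1–B2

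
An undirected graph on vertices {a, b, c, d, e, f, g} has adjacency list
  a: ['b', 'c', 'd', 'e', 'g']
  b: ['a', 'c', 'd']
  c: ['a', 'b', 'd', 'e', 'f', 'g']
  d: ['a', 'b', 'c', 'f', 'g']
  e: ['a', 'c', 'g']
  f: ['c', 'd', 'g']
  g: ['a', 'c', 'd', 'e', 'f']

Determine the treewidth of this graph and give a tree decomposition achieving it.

Treewidth 3.
One optimal decomposition is:
Bags: B1 = {a, c, d, g}  B2 = {c, d, f, g}  B3 = {a, c, e, g}  B4 = {a, b, c, d}
Tree: B1–B2, B1–B3, B1–B4

Every bag has size at most 4, so the width is 4 − 1 = 3 and tw(G) ≤ 3. Conversely, {c, d, f, g} is a clique of size 4, and the vertices of any clique must share a bag in every tree decomposition; so some bag has ≥ 4 vertices and tw(G) ≥ 3. The upper and lower bounds meet at 3, so that is the treewidth.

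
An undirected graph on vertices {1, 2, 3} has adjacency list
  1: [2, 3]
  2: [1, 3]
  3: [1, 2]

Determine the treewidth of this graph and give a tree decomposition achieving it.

Treewidth 2.
Bags: B1 = {1, 2, 3}
Tree: (single bag)

A single bag containing all 3 vertices is trivially a valid decomposition of width 2. For the lower bound, the 3 vertices {1, 2, 3} are pairwise adjacent, and any tree decomposition puts a clique entirely inside one bag — forcing width ≥ 2. Therefore the treewidth is 2.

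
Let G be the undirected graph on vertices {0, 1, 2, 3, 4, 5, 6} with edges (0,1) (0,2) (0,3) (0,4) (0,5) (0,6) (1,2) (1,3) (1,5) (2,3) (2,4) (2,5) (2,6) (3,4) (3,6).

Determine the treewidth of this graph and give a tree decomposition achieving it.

Treewidth 3.
Bags: B1 = {0, 2, 3, 4}  B2 = {0, 1, 2, 3}  B3 = {0, 2, 3, 6}  B4 = {0, 1, 2, 5}
Tree: B1–B2, B1–B3, B2–B4

The largest bag has 4 vertices, giving width 3; this decomposition certifies tw(G) ≤ 3. Conversely, {0, 1, 2, 3} is a clique of size 4, and the vertices of any clique must share a bag in every tree decomposition; so some bag has ≥ 4 vertices and tw(G) ≥ 3. Hence tw(G) = 3 exactly.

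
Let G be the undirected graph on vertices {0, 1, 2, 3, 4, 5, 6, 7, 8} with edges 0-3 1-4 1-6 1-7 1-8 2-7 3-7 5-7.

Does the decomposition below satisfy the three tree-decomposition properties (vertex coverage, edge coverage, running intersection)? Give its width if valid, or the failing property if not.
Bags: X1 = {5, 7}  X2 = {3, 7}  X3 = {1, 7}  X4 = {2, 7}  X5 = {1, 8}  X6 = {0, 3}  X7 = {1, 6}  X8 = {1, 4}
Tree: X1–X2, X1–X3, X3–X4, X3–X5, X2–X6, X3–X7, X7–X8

Yes; width 1.

Every vertex of G appears in some bag (union = {0, 1, 2, 3, 4, 5, 6, 7, 8}); every edge is covered by a bag; and for each vertex v the set of bags containing v is connected in the bag tree. The decomposition is therefore valid. The largest bag has 2 vertices, so the width is 1.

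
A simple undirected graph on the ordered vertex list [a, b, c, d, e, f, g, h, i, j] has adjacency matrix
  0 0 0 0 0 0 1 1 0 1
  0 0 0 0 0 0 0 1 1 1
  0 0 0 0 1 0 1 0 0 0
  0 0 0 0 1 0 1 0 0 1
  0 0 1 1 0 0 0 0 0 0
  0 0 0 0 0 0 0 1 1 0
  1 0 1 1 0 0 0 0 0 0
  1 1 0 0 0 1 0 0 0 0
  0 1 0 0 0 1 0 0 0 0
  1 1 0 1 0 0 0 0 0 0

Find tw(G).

A width-2 tree decomposition is:
Bags: B1 = {f, h, i}  B2 = {b, h, i}  B3 = {a, b, h}  B4 = {a, b, j}  B5 = {a, g, j}  B6 = {d, g, j}  B7 = {c, d, g}  B8 = {c, d, e}
Tree: B1–B2, B2–B3, B3–B4, B4–B5, B5–B6, B6–B7, B7–B8
Every bag has size at most 3, so the width is 3 − 1 = 2 and tw(G) ≤ 2. The edges f–i–b–h–f form a cycle, so G is not a tree and its treewidth is at least 2. Therefore the treewidth is 2.

2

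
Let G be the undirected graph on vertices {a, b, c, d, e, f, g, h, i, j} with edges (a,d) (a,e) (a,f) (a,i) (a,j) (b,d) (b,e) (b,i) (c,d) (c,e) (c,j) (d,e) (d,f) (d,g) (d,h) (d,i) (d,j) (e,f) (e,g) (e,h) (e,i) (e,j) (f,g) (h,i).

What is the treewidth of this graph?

A width-3 tree decomposition is:
Bags: B1 = {a, d, e, j}  B2 = {a, d, e, f}  B3 = {a, d, e, i}  B4 = {c, d, e, j}  B5 = {b, d, e, i}  B6 = {d, e, f, g}  B7 = {d, e, h, i}
Tree: B1–B2, B1–B3, B1–B4, B3–B5, B2–B6, B5–B7
The largest bag has 4 vertices, giving width 3; this decomposition certifies tw(G) ≤ 3. On the other hand G contains the 4-clique {d, e, f, g}. A clique must lie in a single bag of any decomposition, so no decomposition can have width below 3. Hence tw(G) = 3 exactly.

3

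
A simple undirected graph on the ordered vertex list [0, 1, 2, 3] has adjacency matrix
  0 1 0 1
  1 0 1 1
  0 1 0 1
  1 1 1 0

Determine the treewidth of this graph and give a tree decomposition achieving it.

Treewidth 2.
One such decomposition:
Bags: B1 = {1, 2, 3}  B2 = {0, 1, 3}
Tree: B1–B2

Each bag holds 3 vertices, so the decomposition has width 2, which upper-bounds the treewidth. On the other hand G contains the 3-clique {0, 1, 3}. A clique must lie in a single bag of any decomposition, so no decomposition can have width below 2. Hence tw(G) = 2 exactly.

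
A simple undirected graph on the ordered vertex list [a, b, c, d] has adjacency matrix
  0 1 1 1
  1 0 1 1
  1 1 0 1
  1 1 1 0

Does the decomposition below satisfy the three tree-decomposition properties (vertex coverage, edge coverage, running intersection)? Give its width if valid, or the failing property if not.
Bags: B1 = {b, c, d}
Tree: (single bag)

No — vertex a appears in no bag.

A tree decomposition must satisfy three properties: every vertex lies in some bag; for every edge, both endpoints lie together in some bag; and for every vertex, the bags containing it form a connected subtree. Here vertex a appears in no bag, so the decomposition is invalid.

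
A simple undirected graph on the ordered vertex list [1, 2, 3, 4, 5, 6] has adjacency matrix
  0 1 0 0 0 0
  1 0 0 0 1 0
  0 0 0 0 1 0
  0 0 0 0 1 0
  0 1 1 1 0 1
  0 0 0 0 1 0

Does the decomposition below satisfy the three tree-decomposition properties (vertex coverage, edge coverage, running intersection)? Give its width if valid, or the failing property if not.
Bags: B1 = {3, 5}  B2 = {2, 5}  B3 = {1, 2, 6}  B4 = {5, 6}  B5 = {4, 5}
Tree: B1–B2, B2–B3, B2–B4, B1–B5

No — bags containing vertex 6 are not connected in the tree.

A tree decomposition must satisfy three properties: every vertex lies in some bag; for every edge, both endpoints lie together in some bag; and for every vertex, the bags containing it form a connected subtree. Here bags containing vertex 6 are not connected in the tree, so the decomposition is invalid.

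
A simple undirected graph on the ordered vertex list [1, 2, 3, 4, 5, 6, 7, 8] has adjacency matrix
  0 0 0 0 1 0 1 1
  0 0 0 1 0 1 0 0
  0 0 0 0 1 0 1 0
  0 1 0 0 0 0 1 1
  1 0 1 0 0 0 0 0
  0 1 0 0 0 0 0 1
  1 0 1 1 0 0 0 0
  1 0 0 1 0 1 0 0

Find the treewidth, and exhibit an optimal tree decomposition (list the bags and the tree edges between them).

Each bag holds 3 vertices, so the decomposition has width 2, which upper-bounds the treewidth. The edges 2–6–8–4–2 form a cycle, so G is not a tree and its treewidth is at least 2. Combining the bounds, tw(G) = 2.

Treewidth 2.
One such decomposition:
Bags: B1 = {2, 4, 6}  B2 = {4, 6, 8}  B3 = {4, 7, 8}  B4 = {1, 7, 8}  B5 = {1, 3, 7}  B6 = {1, 3, 5}
Tree: B1–B2, B2–B3, B3–B4, B4–B5, B5–B6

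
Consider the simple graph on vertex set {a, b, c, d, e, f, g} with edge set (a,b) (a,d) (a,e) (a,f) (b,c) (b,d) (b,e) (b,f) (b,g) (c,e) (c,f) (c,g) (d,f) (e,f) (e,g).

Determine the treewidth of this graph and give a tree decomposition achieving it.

The largest bag has 4 vertices, giving width 3; this decomposition certifies tw(G) ≤ 3. Conversely, {b, c, e, g} is a clique of size 4, and the vertices of any clique must share a bag in every tree decomposition; so some bag has ≥ 4 vertices and tw(G) ≥ 3. Combining the bounds, tw(G) = 3.

Treewidth 3.
One optimal decomposition is:
Bags: B1 = {a, b, e, f}  B2 = {a, b, d, f}  B3 = {b, c, e, f}  B4 = {b, c, e, g}
Tree: B1–B2, B1–B3, B3–B4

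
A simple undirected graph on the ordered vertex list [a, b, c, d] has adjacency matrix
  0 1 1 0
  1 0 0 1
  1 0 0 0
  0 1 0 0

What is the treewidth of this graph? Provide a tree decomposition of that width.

Treewidth 1.
One such decomposition:
Bags: B1 = {b, d}  B2 = {a, b}  B3 = {a, c}
Tree: B1–B2, B2–B3

Each bag holds 2 vertices, so the decomposition has width 1, which upper-bounds the treewidth. Since G has at least one edge (e.g. d–b), it is not an edgeless graph, so tw(G) ≥ 1. Therefore the treewidth is 1.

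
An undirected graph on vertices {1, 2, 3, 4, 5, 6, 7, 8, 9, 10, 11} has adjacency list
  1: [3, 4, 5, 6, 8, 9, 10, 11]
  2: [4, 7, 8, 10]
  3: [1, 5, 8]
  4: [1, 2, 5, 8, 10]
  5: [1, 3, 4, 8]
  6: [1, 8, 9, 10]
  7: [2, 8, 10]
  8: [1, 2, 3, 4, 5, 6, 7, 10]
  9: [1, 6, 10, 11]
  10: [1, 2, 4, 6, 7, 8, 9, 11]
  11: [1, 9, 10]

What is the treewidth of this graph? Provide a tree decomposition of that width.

Every bag has size at most 4, so the width is 4 − 1 = 3 and tw(G) ≤ 3. Conversely, {1, 3, 5, 8} is a clique of size 4, and the vertices of any clique must share a bag in every tree decomposition; so some bag has ≥ 4 vertices and tw(G) ≥ 3. Hence tw(G) = 3 exactly.

Treewidth 3.
Bags: B1 = {1, 4, 8, 10}  B2 = {1, 4, 5, 8}  B3 = {2, 4, 8, 10}  B4 = {1, 6, 8, 10}  B5 = {1, 3, 5, 8}  B6 = {1, 6, 9, 10}  B7 = {2, 7, 8, 10}  B8 = {1, 9, 10, 11}
Tree: B1–B2, B1–B3, B1–B4, B2–B5, B4–B6, B3–B7, B6–B8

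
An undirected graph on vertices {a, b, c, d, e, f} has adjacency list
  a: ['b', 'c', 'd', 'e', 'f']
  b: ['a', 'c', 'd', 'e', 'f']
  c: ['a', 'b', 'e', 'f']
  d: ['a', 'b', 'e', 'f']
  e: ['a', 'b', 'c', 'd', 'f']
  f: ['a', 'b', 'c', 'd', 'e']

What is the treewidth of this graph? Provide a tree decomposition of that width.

Treewidth 4.
One such decomposition:
Bags: B1 = {a, b, c, e, f}  B2 = {a, b, d, e, f}
Tree: B1–B2

Every bag has size at most 5, so the width is 5 − 1 = 4 and tw(G) ≤ 4. On the other hand G contains the 5-clique {a, b, d, e, f}. A clique must lie in a single bag of any decomposition, so no decomposition can have width below 4. Hence tw(G) = 4 exactly.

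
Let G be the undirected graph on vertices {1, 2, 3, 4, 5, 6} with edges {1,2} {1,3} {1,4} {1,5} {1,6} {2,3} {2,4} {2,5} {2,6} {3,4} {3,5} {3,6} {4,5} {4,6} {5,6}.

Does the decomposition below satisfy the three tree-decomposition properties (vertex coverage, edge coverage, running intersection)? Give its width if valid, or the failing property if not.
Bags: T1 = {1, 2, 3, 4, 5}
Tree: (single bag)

A tree decomposition must satisfy three properties: every vertex lies in some bag; for every edge, both endpoints lie together in some bag; and for every vertex, the bags containing it form a connected subtree. Here vertex 6 appears in no bag, so the decomposition is invalid.

No — vertex 6 appears in no bag.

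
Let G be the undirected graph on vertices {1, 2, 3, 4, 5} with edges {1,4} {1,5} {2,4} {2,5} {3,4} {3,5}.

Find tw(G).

A width-2 tree decomposition is:
Bags: B1 = {3, 4, 5}  B2 = {1, 4, 5}  B3 = {2, 4, 5}
Tree: B1–B2, B2–B3
Every bag has size at most 3, so the width is 3 − 1 = 2 and tw(G) ≤ 2. For the lower bound, G contains the cycle 5–3–4–1–5, so G is not a forest; only forests have treewidth ≤ 1, hence tw(G) ≥ 2. Therefore the treewidth is 2.

2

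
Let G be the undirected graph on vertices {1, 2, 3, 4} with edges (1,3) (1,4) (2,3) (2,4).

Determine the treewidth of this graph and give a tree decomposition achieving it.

Treewidth 2.
One optimal decomposition is:
Bags: B1 = {2, 3, 4}  B2 = {1, 3, 4}
Tree: B1–B2

Every bag has size at most 3, so the width is 3 − 1 = 2 and tw(G) ≤ 2. The edges 3–2–4–1–3 form a cycle, so G is not a tree and its treewidth is at least 2. Hence tw(G) = 2 exactly.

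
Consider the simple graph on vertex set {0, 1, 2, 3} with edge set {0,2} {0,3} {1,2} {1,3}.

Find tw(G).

A width-2 tree decomposition is:
Bags: B1 = {0, 1, 3}  B2 = {0, 1, 2}
Tree: B1–B2
Every bag has size at most 3, so the width is 3 − 1 = 2 and tw(G) ≤ 2. Since 0–3–1–2–0 is a cycle in G, G is not acyclic. Forests are exactly the graphs of treewidth ≤ 1, so tw(G) ≥ 2. Combining the bounds, tw(G) = 2.

2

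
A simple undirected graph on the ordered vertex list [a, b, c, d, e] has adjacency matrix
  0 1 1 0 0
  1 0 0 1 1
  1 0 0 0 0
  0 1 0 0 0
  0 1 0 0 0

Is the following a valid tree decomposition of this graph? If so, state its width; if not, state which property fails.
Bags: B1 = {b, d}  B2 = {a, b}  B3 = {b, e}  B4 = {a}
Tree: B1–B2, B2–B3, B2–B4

A tree decomposition must satisfy three properties: every vertex lies in some bag; for every edge, both endpoints lie together in some bag; and for every vertex, the bags containing it form a connected subtree. Here vertex c appears in no bag, so the decomposition is invalid.

No — vertex c appears in no bag.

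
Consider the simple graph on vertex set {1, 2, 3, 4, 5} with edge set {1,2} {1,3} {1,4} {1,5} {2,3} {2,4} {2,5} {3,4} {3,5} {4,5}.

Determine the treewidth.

A width-4 tree decomposition is:
Bags: B1 = {1, 2, 3, 4, 5}
Tree: (single bag)
A single bag containing all 5 vertices is trivially a valid decomposition of width 4. Conversely, {1, 2, 3, 4, 5} is a clique of size 5, and the vertices of any clique must share a bag in every tree decomposition; so some bag has ≥ 5 vertices and tw(G) ≥ 4. Combining the bounds, tw(G) = 4.

4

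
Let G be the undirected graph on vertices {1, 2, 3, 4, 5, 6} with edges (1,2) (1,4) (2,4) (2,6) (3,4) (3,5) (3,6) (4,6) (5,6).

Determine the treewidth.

2

A width-2 tree decomposition is:
Bags: B1 = {3, 4, 6}  B2 = {2, 4, 6}  B3 = {1, 2, 4}  B4 = {3, 5, 6}
Tree: B1–B2, B2–B3, B1–B4
Each bag holds 3 vertices, so the decomposition has width 2, which upper-bounds the treewidth. Conversely, {1, 2, 4} is a clique of size 3, and the vertices of any clique must share a bag in every tree decomposition; so some bag has ≥ 3 vertices and tw(G) ≥ 2. Combining the bounds, tw(G) = 2.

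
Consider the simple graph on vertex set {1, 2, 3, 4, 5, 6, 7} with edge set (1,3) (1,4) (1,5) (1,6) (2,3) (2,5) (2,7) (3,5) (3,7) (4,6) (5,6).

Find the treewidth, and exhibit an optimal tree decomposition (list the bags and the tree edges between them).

Treewidth 2.
One such decomposition:
Bags: B1 = {1, 5, 6}  B2 = {1, 3, 5}  B3 = {2, 3, 5}  B4 = {2, 3, 7}  B5 = {1, 4, 6}
Tree: B1–B2, B2–B3, B3–B4, B1–B5

The largest bag has 3 vertices, giving width 2; this decomposition certifies tw(G) ≤ 2. Conversely, {1, 4, 6} is a clique of size 3, and the vertices of any clique must share a bag in every tree decomposition; so some bag has ≥ 3 vertices and tw(G) ≥ 2. Therefore the treewidth is 2.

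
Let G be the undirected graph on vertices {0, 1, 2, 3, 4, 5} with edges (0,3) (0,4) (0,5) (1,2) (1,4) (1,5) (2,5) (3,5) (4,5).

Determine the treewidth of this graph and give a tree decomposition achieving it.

Treewidth 2.
Bags: B1 = {1, 4, 5}  B2 = {0, 4, 5}  B3 = {0, 3, 5}  B4 = {1, 2, 5}
Tree: B1–B2, B2–B3, B1–B4

Each bag holds 3 vertices, so the decomposition has width 2, which upper-bounds the treewidth. For the lower bound, the 3 vertices {0, 3, 5} are pairwise adjacent, and any tree decomposition puts a clique entirely inside one bag — forcing width ≥ 2. The upper and lower bounds meet at 2, so that is the treewidth.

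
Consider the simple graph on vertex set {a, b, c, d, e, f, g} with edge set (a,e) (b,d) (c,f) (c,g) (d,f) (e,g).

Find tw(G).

1

A width-1 tree decomposition is:
Bags: B1 = {a, e}  B2 = {e, g}  B3 = {c, g}  B4 = {c, f}  B5 = {d, f}  B6 = {b, d}
Tree: B1–B2, B2–B3, B3–B4, B4–B5, B5–B6
The largest bag has 2 vertices, giving width 1; this decomposition certifies tw(G) ≤ 1. Any graph with an edge has treewidth ≥ 1, and G has the edge a–e. Combining the bounds, tw(G) = 1.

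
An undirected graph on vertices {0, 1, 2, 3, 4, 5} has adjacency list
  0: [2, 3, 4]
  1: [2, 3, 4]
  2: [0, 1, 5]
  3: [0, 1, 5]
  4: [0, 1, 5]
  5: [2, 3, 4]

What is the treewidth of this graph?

A width-3 tree decomposition is:
Bags: B1 = {0, 1, 4, 5}  B2 = {0, 1, 2, 5}  B3 = {0, 1, 3, 5}
Tree: B1–B2, B2–B3
The largest bag has 4 vertices, giving width 3; this decomposition certifies tw(G) ≤ 3. For the lower bound: the 4 vertex sets {4,5}, {0,2}, {1}, {3} are disjoint, each induces a connected subgraph, and every pair is joined by at least one edge of G. Contracting each set to a single vertex therefore yields K_{4} as a minor, and since treewidth is minor-monotone, tw(G) ≥ tw(K_{4}) = 3. Hence tw(G) = 3 exactly.

3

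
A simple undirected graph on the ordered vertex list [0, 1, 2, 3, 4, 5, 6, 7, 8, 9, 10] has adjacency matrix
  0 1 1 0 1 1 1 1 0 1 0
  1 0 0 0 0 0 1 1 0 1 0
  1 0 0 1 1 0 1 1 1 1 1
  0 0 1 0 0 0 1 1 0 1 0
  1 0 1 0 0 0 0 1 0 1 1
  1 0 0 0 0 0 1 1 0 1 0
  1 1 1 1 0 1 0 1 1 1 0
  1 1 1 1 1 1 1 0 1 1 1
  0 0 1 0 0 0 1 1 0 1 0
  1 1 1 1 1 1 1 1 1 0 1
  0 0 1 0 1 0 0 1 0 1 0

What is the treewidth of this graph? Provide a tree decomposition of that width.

The largest bag has 5 vertices, giving width 4; this decomposition certifies tw(G) ≤ 4. Conversely, {0, 1, 6, 7, 9} is a clique of size 5, and the vertices of any clique must share a bag in every tree decomposition; so some bag has ≥ 5 vertices and tw(G) ≥ 4. The upper and lower bounds meet at 4, so that is the treewidth.

Treewidth 4.
One optimal decomposition is:
Bags: B1 = {0, 1, 6, 7, 9}  B2 = {0, 2, 6, 7, 9}  B3 = {2, 3, 6, 7, 9}  B4 = {2, 6, 7, 8, 9}  B5 = {0, 2, 4, 7, 9}  B6 = {0, 5, 6, 7, 9}  B7 = {2, 4, 7, 9, 10}
Tree: B1–B2, B2–B3, B3–B4, B2–B5, B2–B6, B5–B7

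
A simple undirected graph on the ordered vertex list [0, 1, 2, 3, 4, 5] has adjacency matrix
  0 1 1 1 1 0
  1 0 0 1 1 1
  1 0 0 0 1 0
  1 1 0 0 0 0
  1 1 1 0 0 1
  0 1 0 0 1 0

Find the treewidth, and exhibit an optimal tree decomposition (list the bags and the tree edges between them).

Treewidth 2.
Bags: B1 = {0, 1, 4}  B2 = {1, 4, 5}  B3 = {0, 1, 3}  B4 = {0, 2, 4}
Tree: B1–B2, B1–B3, B1–B4

The largest bag has 3 vertices, giving width 2; this decomposition certifies tw(G) ≤ 2. On the other hand G contains the 3-clique {0, 1, 3}. A clique must lie in a single bag of any decomposition, so no decomposition can have width below 2. Therefore the treewidth is 2.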